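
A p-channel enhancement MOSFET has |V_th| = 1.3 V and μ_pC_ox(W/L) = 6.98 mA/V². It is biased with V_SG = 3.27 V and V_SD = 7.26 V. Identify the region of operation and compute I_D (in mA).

V_ov = V_SG − |V_th| = 3.27 − 1.3 = 1.97 V.
Since V_SD = 7.26 V ≥ V_ov = 1.97 V, the device is in saturation.
I_D = ½ k_p V_ov² = 0.5 × 6.98 × 1.97² = 13.5 mA.

Saturation; I_D = 13.5 mA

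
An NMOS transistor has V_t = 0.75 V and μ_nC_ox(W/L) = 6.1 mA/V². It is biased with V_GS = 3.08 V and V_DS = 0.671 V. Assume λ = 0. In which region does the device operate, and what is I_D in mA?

Triode; I_D = 8.16 mA

V_ov = V_GS − V_t = 3.08 − 0.75 = 2.33 V.
Since V_DS = 0.671 V < V_ov = 2.33 V, the device is in the triode region.
I_D = k_n [V_ov · V_DS − ½ V_DS²] = 6.1 × [2.33 × 0.671 − 0.5 × 0.671²] = 8.16 mA.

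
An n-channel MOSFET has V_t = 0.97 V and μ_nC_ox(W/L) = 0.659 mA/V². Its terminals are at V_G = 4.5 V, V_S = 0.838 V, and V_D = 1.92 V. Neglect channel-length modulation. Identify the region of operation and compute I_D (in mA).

Triode; I_D = 1.53 mA

V_GS = V_G − V_S = 4.5 − 0.838 = 3.66 V; V_DS = V_D − V_S = 1.92 − 0.838 = 1.08 V.
V_ov = V_GS − V_t = 3.66 − 0.97 = 2.69 V.
Since V_DS = 1.08 V < V_ov = 2.69 V, the device is in the triode region.
I_D = k_n [V_ov · V_DS − ½ V_DS²] = 0.659 × [2.69 × 1.08 − 0.5 × 1.08²] = 1.53 mA.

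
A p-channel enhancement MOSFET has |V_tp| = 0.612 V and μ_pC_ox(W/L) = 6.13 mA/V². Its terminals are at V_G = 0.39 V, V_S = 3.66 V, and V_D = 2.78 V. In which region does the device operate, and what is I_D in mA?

V_SG = V_S − V_G = 3.66 − 0.39 = 3.27 V; V_SD = V_S − V_D = 3.66 − 2.78 = 0.88 V.
V_ov = V_SG − |V_tp| = 3.27 − 0.612 = 2.66 V.
Since V_SD = 0.88 V < V_ov = 2.66 V, the device is in the triode region.
I_D = k_p [V_ov · V_SD − ½ V_SD²] = 6.13 × [2.66 × 0.88 − 0.5 × 0.88²] = 12 mA.

Triode; I_D = 12.0 mA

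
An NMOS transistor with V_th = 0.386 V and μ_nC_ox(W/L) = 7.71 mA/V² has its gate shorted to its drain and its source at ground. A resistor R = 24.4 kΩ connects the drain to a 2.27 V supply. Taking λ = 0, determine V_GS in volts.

With gate tied to drain, V_GS = V_DS ≥ V_GS − V_th, so the device is in saturation.
KCL at the drain: ½ k_n (V_GS − V_th)² = (V_DD − V_GS)/R.
Let x = V_GS − 0.386. Then 94.1 x² + x − 1.884 = 0, giving x = 0.136 V (positive root), so V_GS = 0.522 V.
I_D = (V_DD − V_GS)/R = (2.27 − 0.522) / 24.4 = 0.0716 mA.

V_GS = 0.522 V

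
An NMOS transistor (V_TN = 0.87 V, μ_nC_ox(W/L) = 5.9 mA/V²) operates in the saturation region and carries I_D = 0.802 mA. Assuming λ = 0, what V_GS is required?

V_GS = 1.39 V

In saturation I_D = ½ k_n (V_GS − V_TN)², so V_GS − V_TN = √(2 I_D / k_n) = √(2 × 0.802 / 5.9) = 0.521 V.
V_GS = 0.87 + 0.521 = 1.39 V.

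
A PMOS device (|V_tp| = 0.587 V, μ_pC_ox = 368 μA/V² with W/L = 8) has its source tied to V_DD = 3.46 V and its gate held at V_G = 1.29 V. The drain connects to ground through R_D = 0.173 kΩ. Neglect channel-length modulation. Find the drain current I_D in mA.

V_SG = V_DD − V_G = 3.46 − 1.29 = 2.17 V, so V_ov = 2.17 − 0.587 = 1.58 V.
k_p = μ_pC_ox · (W/L) = 2.944 mA/V².
Assume saturation: I_D = ½ k_p V_ov² = 0.5 × 2.944 × 1.58² = 3.69 mA, giving V_SD = V_DD − I_D R_D = 3.46 − 3.69 × 0.173 = 2.82 V.
V_SD = 2.82 V ≥ V_ov = 1.58 V, confirming saturation.

I_D = 3.69 mA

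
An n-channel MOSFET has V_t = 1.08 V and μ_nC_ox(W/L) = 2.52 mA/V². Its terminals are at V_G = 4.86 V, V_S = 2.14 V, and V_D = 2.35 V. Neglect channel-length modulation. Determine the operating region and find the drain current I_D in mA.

V_GS = V_G − V_S = 4.86 − 2.14 = 2.72 V; V_DS = V_D − V_S = 2.35 − 2.14 = 0.21 V.
V_ov = V_GS − V_t = 2.72 − 1.08 = 1.64 V.
Since V_DS = 0.21 V < V_ov = 1.64 V, the device is in the triode region.
I_D = k_n [V_ov · V_DS − ½ V_DS²] = 2.52 × [1.64 × 0.21 − 0.5 × 0.21²] = 0.812 mA.

Triode; I_D = 0.812 mA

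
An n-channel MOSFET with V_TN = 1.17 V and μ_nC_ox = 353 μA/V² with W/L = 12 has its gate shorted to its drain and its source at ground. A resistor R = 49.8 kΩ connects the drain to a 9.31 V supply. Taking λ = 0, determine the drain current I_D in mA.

With gate tied to drain, V_GS = V_DS ≥ V_GS − V_TN, so the device is in saturation.
k_n = μ_nC_ox · (W/L) = 4.236 mA/V².
KCL at the drain: ½ k_n (V_GS − V_TN)² = (V_DD − V_GS)/R.
Let x = V_GS − 1.17. Then 105 x² + x − 8.14 = 0, giving x = 0.273 V (positive root), so V_GS = 1.44 V.
I_D = (V_DD − V_GS)/R = (9.31 − 1.44) / 49.8 = 0.158 mA.

I_D = 0.158 mA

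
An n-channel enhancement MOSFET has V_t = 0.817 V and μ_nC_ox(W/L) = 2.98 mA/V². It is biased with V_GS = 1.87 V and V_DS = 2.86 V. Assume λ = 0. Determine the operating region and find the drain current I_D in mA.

V_ov = V_GS − V_t = 1.87 − 0.817 = 1.05 V.
Since V_DS = 2.86 V ≥ V_ov = 1.05 V, the device is in saturation.
I_D = ½ k_n V_ov² = 0.5 × 2.98 × 1.05² = 1.65 mA.

Saturation; I_D = 1.65 mA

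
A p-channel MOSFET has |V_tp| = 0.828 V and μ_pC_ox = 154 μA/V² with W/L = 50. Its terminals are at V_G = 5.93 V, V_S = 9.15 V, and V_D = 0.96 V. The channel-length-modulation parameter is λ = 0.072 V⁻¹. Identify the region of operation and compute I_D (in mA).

V_SG = V_S − V_G = 9.15 − 5.93 = 3.22 V; V_SD = V_S − V_D = 9.15 − 0.96 = 8.19 V.
k_p = μ_pC_ox · (W/L) = 7.7 mA/V².
V_ov = V_SG − |V_tp| = 3.22 − 0.828 = 2.39 V.
Since V_SD = 8.19 V ≥ V_ov = 2.39 V, the device is in saturation.
I_D = ½ k_p V_ov² (1 + λ V_SD) = 0.5 × 7.7 × 2.39² × (1 + 0.072 × 8.19) = 35 mA.

Saturation; I_D = 35.0 mA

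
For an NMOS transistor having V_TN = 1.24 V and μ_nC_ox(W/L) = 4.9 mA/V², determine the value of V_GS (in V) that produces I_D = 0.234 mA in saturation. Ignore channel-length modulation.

In saturation I_D = ½ k_n (V_GS − V_TN)², so V_GS − V_TN = √(2 I_D / k_n) = √(2 × 0.234 / 4.9) = 0.309 V.
V_GS = 1.24 + 0.309 = 1.55 V.

V_GS = 1.55 V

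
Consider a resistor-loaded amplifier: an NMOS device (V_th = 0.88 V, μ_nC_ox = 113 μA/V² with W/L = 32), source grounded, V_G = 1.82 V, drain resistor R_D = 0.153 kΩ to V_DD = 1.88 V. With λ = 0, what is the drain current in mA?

I_D = 1.60 mA

V_GS = V_G = 1.82 V, so V_ov = 1.82 − 0.88 = 0.94 V.
k_n = μ_nC_ox · (W/L) = 3.616 mA/V².
Assume saturation: I_D = ½ k_n V_ov² = 0.5 × 3.616 × 0.94² = 1.6 mA, giving V_DS = V_DD − I_D R_D = 1.88 − 1.6 × 0.153 = 1.64 V.
V_DS = 1.64 V ≥ V_ov = 0.94 V, confirming saturation.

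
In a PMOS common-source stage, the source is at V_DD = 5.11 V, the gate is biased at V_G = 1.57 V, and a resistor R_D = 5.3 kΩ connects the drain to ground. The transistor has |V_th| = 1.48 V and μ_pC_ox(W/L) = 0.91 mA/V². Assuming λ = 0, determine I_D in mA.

I_D = 0.864 mA

V_SG = V_DD − V_G = 5.11 − 1.57 = 3.54 V, so V_ov = 3.54 − 1.48 = 2.06 V.
Assume saturation: I_D = ½ k_p V_ov² = 0.5 × 0.91 × 2.06² = 1.93 mA, giving V_SD = V_DD − I_D R_D = 5.11 − 1.93 × 5.3 = -5.12 V.
But -5.12 V < V_ov = 2.06 V, so the device is actually in triode.
In triode I_D = k_p[V_ov V_SD − ½ V_SD²] and I_D = (V_DD − V_SD)/R_D. Equating: 2.41 V_SD² − 10.94 V_SD + 5.11 = 0, giving V_SD = 0.529 V (the root below V_ov).
I_D = (5.11 − 0.529) / 5.3 = 0.864 mA.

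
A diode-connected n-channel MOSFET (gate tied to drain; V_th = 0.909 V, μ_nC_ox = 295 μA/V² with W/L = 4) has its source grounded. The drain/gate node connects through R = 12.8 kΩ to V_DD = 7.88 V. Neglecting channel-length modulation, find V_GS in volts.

V_GS = 1.81 V

With gate tied to drain, V_GS = V_DS ≥ V_GS − V_th, so the device is in saturation.
k_n = μ_nC_ox · (W/L) = 1.18 mA/V².
KCL at the drain: ½ k_n (V_GS − V_th)² = (V_DD − V_GS)/R.
Let x = V_GS − 0.909. Then 7.55 x² + x − 6.971 = 0, giving x = 0.897 V (positive root), so V_GS = 1.81 V.
I_D = (V_DD − V_GS)/R = (7.88 − 1.81) / 12.8 = 0.475 mA.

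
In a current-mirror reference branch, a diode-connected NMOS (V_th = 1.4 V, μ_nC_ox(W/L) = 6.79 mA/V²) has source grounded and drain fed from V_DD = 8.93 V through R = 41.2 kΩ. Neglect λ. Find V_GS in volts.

With gate tied to drain, V_GS = V_DS ≥ V_GS − V_th, so the device is in saturation.
KCL at the drain: ½ k_n (V_GS − V_th)² = (V_DD − V_GS)/R.
Let x = V_GS − 1.4. Then 140 x² + x − 7.53 = 0, giving x = 0.228 V (positive root), so V_GS = 1.63 V.
I_D = (V_DD − V_GS)/R = (8.93 − 1.63) / 41.2 = 0.177 mA.

V_GS = 1.63 V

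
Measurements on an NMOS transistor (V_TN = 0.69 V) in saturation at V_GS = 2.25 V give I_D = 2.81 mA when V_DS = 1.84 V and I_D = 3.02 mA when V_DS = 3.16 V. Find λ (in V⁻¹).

With V_GS fixed, I_D ∝ (1 + λ V_DS) in saturation, so I_D2/I_D1 = (1 + λ V_DS2)/(1 + λ V_DS1).
3.02/2.81 = 1.075 = (1 + 3.16 λ)/(1 + 1.84 λ).
Solving: λ (I_D1 V_DS2 − I_D2 V_DS1) = I_D2 − I_D1, so λ = (3.02 − 2.81) / (2.81 × 3.16 − 3.02 × 1.84) = 0.21 / 3.32 = 0.0632 V⁻¹.

λ = 0.0632 V⁻¹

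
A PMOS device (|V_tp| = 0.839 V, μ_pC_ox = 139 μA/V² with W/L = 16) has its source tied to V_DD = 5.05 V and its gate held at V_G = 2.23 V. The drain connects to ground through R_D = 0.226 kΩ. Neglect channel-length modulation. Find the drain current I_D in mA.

I_D = 4.36 mA

V_SG = V_DD − V_G = 5.05 − 2.23 = 2.82 V, so V_ov = 2.82 − 0.839 = 1.98 V.
k_p = μ_pC_ox · (W/L) = 2.224 mA/V².
Assume saturation: I_D = ½ k_p V_ov² = 0.5 × 2.224 × 1.98² = 4.36 mA, giving V_SD = V_DD − I_D R_D = 5.05 − 4.36 × 0.226 = 4.06 V.
V_SD = 4.06 V ≥ V_ov = 1.98 V, confirming saturation.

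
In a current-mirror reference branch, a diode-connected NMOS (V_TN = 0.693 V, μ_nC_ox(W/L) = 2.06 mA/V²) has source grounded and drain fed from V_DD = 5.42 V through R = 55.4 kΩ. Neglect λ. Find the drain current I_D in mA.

With gate tied to drain, V_GS = V_DS ≥ V_GS − V_TN, so the device is in saturation.
KCL at the drain: ½ k_n (V_GS − V_TN)² = (V_DD − V_GS)/R.
Let x = V_GS − 0.693. Then 57.1 x² + x − 4.727 = 0, giving x = 0.279 V (positive root), so V_GS = 0.972 V.
I_D = (V_DD − V_GS)/R = (5.42 − 0.972) / 55.4 = 0.0803 mA.

I_D = 0.0803 mA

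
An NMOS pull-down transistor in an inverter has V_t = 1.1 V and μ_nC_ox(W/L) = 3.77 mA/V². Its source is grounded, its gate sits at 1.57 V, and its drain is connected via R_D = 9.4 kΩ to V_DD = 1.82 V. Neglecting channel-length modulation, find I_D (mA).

V_GS = V_G = 1.57 V, so V_ov = 1.57 − 1.1 = 0.47 V.
Assume saturation: I_D = ½ k_n V_ov² = 0.5 × 3.77 × 0.47² = 0.416 mA, giving V_DS = V_DD − I_D R_D = 1.82 − 0.416 × 9.4 = -2.09 V.
But -2.09 V < V_ov = 0.47 V, so the device is actually in triode.
In triode I_D = k_n[V_ov V_DS − ½ V_DS²] and I_D = (V_DD − V_DS)/R_D. Equating: 17.7 V_DS² − 17.66 V_DS + 1.82 = 0, giving V_DS = 0.117 V (the root below V_ov).
I_D = (1.82 − 0.117) / 9.4 = 0.181 mA.

I_D = 0.181 mA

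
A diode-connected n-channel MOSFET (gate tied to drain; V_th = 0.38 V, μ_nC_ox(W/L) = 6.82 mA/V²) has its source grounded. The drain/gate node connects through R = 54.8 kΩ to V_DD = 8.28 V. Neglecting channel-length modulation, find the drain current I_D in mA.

With gate tied to drain, V_GS = V_DS ≥ V_GS − V_th, so the device is in saturation.
KCL at the drain: ½ k_n (V_GS − V_th)² = (V_DD − V_GS)/R.
Let x = V_GS − 0.38. Then 187 x² + x − 7.9 = 0, giving x = 0.203 V (positive root), so V_GS = 0.583 V.
I_D = (V_DD − V_GS)/R = (8.28 − 0.583) / 54.8 = 0.14 mA.

I_D = 0.140 mA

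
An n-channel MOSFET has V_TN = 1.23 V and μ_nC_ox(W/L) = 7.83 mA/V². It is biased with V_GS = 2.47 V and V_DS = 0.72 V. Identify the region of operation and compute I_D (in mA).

V_ov = V_GS − V_TN = 2.47 − 1.23 = 1.24 V.
Since V_DS = 0.72 V < V_ov = 1.24 V, the device is in the triode region.
I_D = k_n [V_ov · V_DS − ½ V_DS²] = 7.83 × [1.24 × 0.72 − 0.5 × 0.72²] = 4.96 mA.

Triode; I_D = 4.96 mA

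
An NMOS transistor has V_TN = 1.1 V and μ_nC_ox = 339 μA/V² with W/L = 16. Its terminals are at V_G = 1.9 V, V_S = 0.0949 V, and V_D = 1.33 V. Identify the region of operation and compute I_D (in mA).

V_GS = V_G − V_S = 1.9 − 0.0949 = 1.81 V; V_DS = V_D − V_S = 1.33 − 0.0949 = 1.24 V.
k_n = μ_nC_ox · (W/L) = 5.424 mA/V².
V_ov = V_GS − V_TN = 1.81 − 1.1 = 0.705 V.
Since V_DS = 1.24 V ≥ V_ov = 0.705 V, the device is in saturation.
I_D = ½ k_n V_ov² = 0.5 × 5.424 × 0.705² = 1.35 mA.

Saturation; I_D = 1.35 mA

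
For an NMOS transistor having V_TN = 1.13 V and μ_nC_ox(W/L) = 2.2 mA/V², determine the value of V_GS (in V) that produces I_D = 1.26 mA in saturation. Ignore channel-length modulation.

V_GS = 2.20 V

In saturation I_D = ½ k_n (V_GS − V_TN)², so V_GS − V_TN = √(2 I_D / k_n) = √(2 × 1.26 / 2.2) = 1.07 V.
V_GS = 1.13 + 1.07 = 2.2 V.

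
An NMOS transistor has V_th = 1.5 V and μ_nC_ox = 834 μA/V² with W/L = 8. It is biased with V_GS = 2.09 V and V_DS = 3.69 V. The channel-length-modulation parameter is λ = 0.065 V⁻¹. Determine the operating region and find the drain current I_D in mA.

Saturation; I_D = 1.44 mA

k_n = μ_nC_ox · (W/L) = 6.672 mA/V².
V_ov = V_GS − V_th = 2.09 − 1.5 = 0.59 V.
Since V_DS = 3.69 V ≥ V_ov = 0.59 V, the device is in saturation.
I_D = ½ k_n V_ov² (1 + λ V_DS) = 0.5 × 6.672 × 0.59² × (1 + 0.065 × 3.69) = 1.44 mA.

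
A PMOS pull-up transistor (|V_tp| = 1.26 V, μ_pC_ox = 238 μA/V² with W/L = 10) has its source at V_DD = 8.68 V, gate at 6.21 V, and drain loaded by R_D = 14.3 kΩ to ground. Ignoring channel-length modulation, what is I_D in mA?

I_D = 0.591 mA

V_SG = V_DD − V_G = 8.68 − 6.21 = 2.47 V, so V_ov = 2.47 − 1.26 = 1.21 V.
k_p = μ_pC_ox · (W/L) = 2.38 mA/V².
Assume saturation: I_D = ½ k_p V_ov² = 0.5 × 2.38 × 1.21² = 1.74 mA, giving V_SD = V_DD − I_D R_D = 8.68 − 1.74 × 14.3 = -16.2 V.
But -16.2 V < V_ov = 1.21 V, so the device is actually in triode.
In triode I_D = k_p[V_ov V_SD − ½ V_SD²] and I_D = (V_DD − V_SD)/R_D. Equating: 17 V_SD² − 42.18 V_SD + 8.68 = 0, giving V_SD = 0.226 V (the root below V_ov).
I_D = (8.68 − 0.226) / 14.3 = 0.591 mA.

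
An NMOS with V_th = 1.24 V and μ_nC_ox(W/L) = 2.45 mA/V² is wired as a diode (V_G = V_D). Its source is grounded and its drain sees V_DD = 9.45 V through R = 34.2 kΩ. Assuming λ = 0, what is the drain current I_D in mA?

I_D = 0.227 mA

With gate tied to drain, V_GS = V_DS ≥ V_GS − V_th, so the device is in saturation.
KCL at the drain: ½ k_n (V_GS − V_th)² = (V_DD − V_GS)/R.
Let x = V_GS − 1.24. Then 41.9 x² + x − 8.21 = 0, giving x = 0.431 V (positive root), so V_GS = 1.67 V.
I_D = (V_DD − V_GS)/R = (9.45 − 1.67) / 34.2 = 0.227 mA.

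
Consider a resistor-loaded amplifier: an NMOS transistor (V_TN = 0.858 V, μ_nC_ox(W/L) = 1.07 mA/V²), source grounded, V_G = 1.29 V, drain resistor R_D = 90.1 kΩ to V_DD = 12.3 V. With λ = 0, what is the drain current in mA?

V_GS = V_G = 1.29 V, so V_ov = 1.29 − 0.858 = 0.432 V.
Assume saturation: I_D = ½ k_n V_ov² = 0.5 × 1.07 × 0.432² = 0.0998 mA, giving V_DS = V_DD − I_D R_D = 12.3 − 0.0998 × 90.1 = 3.3 V.
V_DS = 3.3 V ≥ V_ov = 0.432 V, confirming saturation.

I_D = 0.0998 mA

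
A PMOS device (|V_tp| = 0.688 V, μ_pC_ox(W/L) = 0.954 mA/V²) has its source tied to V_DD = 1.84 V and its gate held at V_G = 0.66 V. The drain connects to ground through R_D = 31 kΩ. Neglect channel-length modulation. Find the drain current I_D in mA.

I_D = 0.0550 mA

V_SG = V_DD − V_G = 1.84 − 0.66 = 1.18 V, so V_ov = 1.18 − 0.688 = 0.492 V.
Assume saturation: I_D = ½ k_p V_ov² = 0.5 × 0.954 × 0.492² = 0.115 mA, giving V_SD = V_DD − I_D R_D = 1.84 − 0.115 × 31 = -1.74 V.
But -1.74 V < V_ov = 0.492 V, so the device is actually in triode.
In triode I_D = k_p[V_ov V_SD − ½ V_SD²] and I_D = (V_DD − V_SD)/R_D. Equating: 14.8 V_SD² − 15.55 V_SD + 1.84 = 0, giving V_SD = 0.136 V (the root below V_ov).
I_D = (1.84 − 0.136) / 31 = 0.055 mA.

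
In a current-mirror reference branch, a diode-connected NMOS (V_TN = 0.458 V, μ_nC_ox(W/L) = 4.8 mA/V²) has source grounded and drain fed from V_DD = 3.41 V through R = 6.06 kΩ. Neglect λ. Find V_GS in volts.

With gate tied to drain, V_GS = V_DS ≥ V_GS − V_TN, so the device is in saturation.
KCL at the drain: ½ k_n (V_GS − V_TN)² = (V_DD − V_GS)/R.
Let x = V_GS − 0.458. Then 14.5 x² + x − 2.952 = 0, giving x = 0.417 V (positive root), so V_GS = 0.875 V.
I_D = (V_DD − V_GS)/R = (3.41 − 0.875) / 6.06 = 0.418 mA.

V_GS = 0.875 V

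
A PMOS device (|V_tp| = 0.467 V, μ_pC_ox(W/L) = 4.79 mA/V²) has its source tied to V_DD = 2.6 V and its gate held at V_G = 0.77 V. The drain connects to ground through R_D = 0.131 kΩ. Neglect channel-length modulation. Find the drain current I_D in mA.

I_D = 4.45 mA

V_SG = V_DD − V_G = 2.6 − 0.77 = 1.83 V, so V_ov = 1.83 − 0.467 = 1.36 V.
Assume saturation: I_D = ½ k_p V_ov² = 0.5 × 4.79 × 1.36² = 4.45 mA, giving V_SD = V_DD − I_D R_D = 2.6 − 4.45 × 0.131 = 2.02 V.
V_SD = 2.02 V ≥ V_ov = 1.36 V, confirming saturation.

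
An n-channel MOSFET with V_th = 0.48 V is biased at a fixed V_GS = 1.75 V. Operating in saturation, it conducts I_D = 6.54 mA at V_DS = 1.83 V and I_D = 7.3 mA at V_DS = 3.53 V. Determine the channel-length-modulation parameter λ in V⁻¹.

λ = 0.0781 V⁻¹

With V_GS fixed, I_D ∝ (1 + λ V_DS) in saturation, so I_D2/I_D1 = (1 + λ V_DS2)/(1 + λ V_DS1).
7.3/6.54 = 1.116 = (1 + 3.53 λ)/(1 + 1.83 λ).
Solving: λ (I_D1 V_DS2 − I_D2 V_DS1) = I_D2 − I_D1, so λ = (7.3 − 6.54) / (6.54 × 3.53 − 7.3 × 1.83) = 0.76 / 9.73 = 0.0781 V⁻¹.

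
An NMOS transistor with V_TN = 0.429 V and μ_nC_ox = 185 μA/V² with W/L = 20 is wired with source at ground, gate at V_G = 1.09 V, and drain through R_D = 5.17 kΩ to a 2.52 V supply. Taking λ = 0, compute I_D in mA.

V_GS = V_G = 1.09 V, so V_ov = 1.09 − 0.429 = 0.661 V.
k_n = μ_nC_ox · (W/L) = 3.7 mA/V².
Assume saturation: I_D = ½ k_n V_ov² = 0.5 × 3.7 × 0.661² = 0.808 mA, giving V_DS = V_DD − I_D R_D = 2.52 − 0.808 × 5.17 = -1.66 V.
But -1.66 V < V_ov = 0.661 V, so the device is actually in triode.
In triode I_D = k_n[V_ov V_DS − ½ V_DS²] and I_D = (V_DD − V_DS)/R_D. Equating: 9.56 V_DS² − 13.64 V_DS + 2.52 = 0, giving V_DS = 0.218 V (the root below V_ov).
I_D = (2.52 − 0.218) / 5.17 = 0.445 mA.

I_D = 0.445 mA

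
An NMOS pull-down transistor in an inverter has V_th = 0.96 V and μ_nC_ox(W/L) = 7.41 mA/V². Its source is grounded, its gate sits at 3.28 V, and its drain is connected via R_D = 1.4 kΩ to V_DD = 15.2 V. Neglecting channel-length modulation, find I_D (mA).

I_D = 10.3 mA

V_GS = V_G = 3.28 V, so V_ov = 3.28 − 0.96 = 2.32 V.
Assume saturation: I_D = ½ k_n V_ov² = 0.5 × 7.41 × 2.32² = 19.9 mA, giving V_DS = V_DD − I_D R_D = 15.2 − 19.9 × 1.4 = -12.7 V.
But -12.7 V < V_ov = 2.32 V, so the device is actually in triode.
In triode I_D = k_n[V_ov V_DS − ½ V_DS²] and I_D = (V_DD − V_DS)/R_D. Equating: 5.19 V_DS² − 25.07 V_DS + 15.2 = 0, giving V_DS = 0.711 V (the root below V_ov).
I_D = (15.2 − 0.711) / 1.4 = 10.3 mA.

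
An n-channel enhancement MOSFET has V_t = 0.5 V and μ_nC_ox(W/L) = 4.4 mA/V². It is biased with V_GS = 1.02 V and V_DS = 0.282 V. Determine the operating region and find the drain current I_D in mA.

V_ov = V_GS − V_t = 1.02 − 0.5 = 0.52 V.
Since V_DS = 0.282 V < V_ov = 0.52 V, the device is in the triode region.
I_D = k_n [V_ov · V_DS − ½ V_DS²] = 4.4 × [0.52 × 0.282 − 0.5 × 0.282²] = 0.47 mA.

Triode; I_D = 0.470 mA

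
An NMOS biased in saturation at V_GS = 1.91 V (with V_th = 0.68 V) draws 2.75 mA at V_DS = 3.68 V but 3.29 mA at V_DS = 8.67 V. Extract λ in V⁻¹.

λ = 0.0460 V⁻¹

With V_GS fixed, I_D ∝ (1 + λ V_DS) in saturation, so I_D2/I_D1 = (1 + λ V_DS2)/(1 + λ V_DS1).
3.29/2.75 = 1.196 = (1 + 8.67 λ)/(1 + 3.68 λ).
Solving: λ (I_D1 V_DS2 − I_D2 V_DS1) = I_D2 − I_D1, so λ = (3.29 − 2.75) / (2.75 × 8.67 − 3.29 × 3.68) = 0.54 / 11.7 = 0.046 V⁻¹.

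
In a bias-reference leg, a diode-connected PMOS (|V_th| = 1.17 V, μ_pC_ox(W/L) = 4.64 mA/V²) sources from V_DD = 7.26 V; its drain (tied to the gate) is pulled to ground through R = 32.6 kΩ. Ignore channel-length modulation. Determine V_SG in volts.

With gate tied to drain, V_SG = V_SD ≥ V_SG − |V_th|, so the device is in saturation.
KCL at the drain: ½ k_p (V_SG − |V_th|)² = (V_DD − V_SG)/R.
Let x = V_SG − 1.17. Then 75.6 x² + x − 6.09 = 0, giving x = 0.277 V (positive root), so V_SG = 1.45 V.
I_D = (V_DD − V_SG)/R = (7.26 − 1.45) / 32.6 = 0.178 mA.

V_SG = 1.45 V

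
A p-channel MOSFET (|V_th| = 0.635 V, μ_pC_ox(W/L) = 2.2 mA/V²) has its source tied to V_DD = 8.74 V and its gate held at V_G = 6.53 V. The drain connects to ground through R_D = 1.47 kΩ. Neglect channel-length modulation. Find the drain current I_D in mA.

V_SG = V_DD − V_G = 8.74 − 6.53 = 2.21 V, so V_ov = 2.21 − 0.635 = 1.57 V.
Assume saturation: I_D = ½ k_p V_ov² = 0.5 × 2.2 × 1.57² = 2.73 mA, giving V_SD = V_DD − I_D R_D = 8.74 − 2.73 × 1.47 = 4.73 V.
V_SD = 4.73 V ≥ V_ov = 1.57 V, confirming saturation.

I_D = 2.73 mA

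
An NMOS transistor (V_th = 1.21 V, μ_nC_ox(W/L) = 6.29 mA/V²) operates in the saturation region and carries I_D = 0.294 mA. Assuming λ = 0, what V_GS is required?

In saturation I_D = ½ k_n (V_GS − V_th)², so V_GS − V_th = √(2 I_D / k_n) = √(2 × 0.294 / 6.29) = 0.306 V.
V_GS = 1.21 + 0.306 = 1.52 V.

V_GS = 1.52 V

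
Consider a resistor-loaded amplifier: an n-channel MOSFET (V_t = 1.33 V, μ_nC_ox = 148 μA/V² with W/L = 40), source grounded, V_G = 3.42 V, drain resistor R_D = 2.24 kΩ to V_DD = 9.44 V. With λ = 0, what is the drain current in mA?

V_GS = V_G = 3.42 V, so V_ov = 3.42 − 1.33 = 2.09 V.
k_n = μ_nC_ox · (W/L) = 5.92 mA/V².
Assume saturation: I_D = ½ k_n V_ov² = 0.5 × 5.92 × 2.09² = 12.9 mA, giving V_DS = V_DD − I_D R_D = 9.44 − 12.9 × 2.24 = -19.5 V.
But -19.5 V < V_ov = 2.09 V, so the device is actually in triode.
In triode I_D = k_n[V_ov V_DS − ½ V_DS²] and I_D = (V_DD − V_DS)/R_D. Equating: 6.63 V_DS² − 28.72 V_DS + 9.44 = 0, giving V_DS = 0.358 V (the root below V_ov).
I_D = (9.44 − 0.358) / 2.24 = 4.05 mA.

I_D = 4.05 mA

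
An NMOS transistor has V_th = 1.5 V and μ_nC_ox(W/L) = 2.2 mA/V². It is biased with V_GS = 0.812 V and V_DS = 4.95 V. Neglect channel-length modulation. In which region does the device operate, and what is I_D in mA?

Cutoff; I_D = 0 mA

V_GS = 0.812 V < V_th = 1.5 V, so the transistor is in cutoff.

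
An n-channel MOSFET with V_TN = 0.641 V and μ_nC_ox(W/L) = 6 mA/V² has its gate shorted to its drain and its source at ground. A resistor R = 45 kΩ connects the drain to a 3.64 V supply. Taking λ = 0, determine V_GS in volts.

With gate tied to drain, V_GS = V_DS ≥ V_GS − V_TN, so the device is in saturation.
KCL at the drain: ½ k_n (V_GS − V_TN)² = (V_DD − V_GS)/R.
Let x = V_GS − 0.641. Then 135 x² + x − 2.999 = 0, giving x = 0.145 V (positive root), so V_GS = 0.786 V.
I_D = (V_DD − V_GS)/R = (3.64 − 0.786) / 45 = 0.0634 mA.

V_GS = 0.786 V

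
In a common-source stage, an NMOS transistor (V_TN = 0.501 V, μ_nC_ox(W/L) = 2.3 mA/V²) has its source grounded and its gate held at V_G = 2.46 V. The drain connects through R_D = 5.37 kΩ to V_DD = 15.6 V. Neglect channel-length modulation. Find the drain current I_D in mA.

V_GS = V_G = 2.46 V, so V_ov = 2.46 − 0.501 = 1.96 V.
Assume saturation: I_D = ½ k_n V_ov² = 0.5 × 2.3 × 1.96² = 4.41 mA, giving V_DS = V_DD − I_D R_D = 15.6 − 4.41 × 5.37 = -8.1 V.
But -8.1 V < V_ov = 1.96 V, so the device is actually in triode.
In triode I_D = k_n[V_ov V_DS − ½ V_DS²] and I_D = (V_DD − V_DS)/R_D. Equating: 6.18 V_DS² − 25.2 V_DS + 15.6 = 0, giving V_DS = 0.761 V (the root below V_ov).
I_D = (15.6 − 0.761) / 5.37 = 2.76 mA.

I_D = 2.76 mA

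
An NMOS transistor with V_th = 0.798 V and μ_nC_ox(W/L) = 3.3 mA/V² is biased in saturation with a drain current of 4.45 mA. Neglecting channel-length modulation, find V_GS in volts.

V_GS = 2.44 V

In saturation I_D = ½ k_n (V_GS − V_th)², so V_GS − V_th = √(2 I_D / k_n) = √(2 × 4.45 / 3.3) = 1.64 V.
V_GS = 0.798 + 1.64 = 2.44 V.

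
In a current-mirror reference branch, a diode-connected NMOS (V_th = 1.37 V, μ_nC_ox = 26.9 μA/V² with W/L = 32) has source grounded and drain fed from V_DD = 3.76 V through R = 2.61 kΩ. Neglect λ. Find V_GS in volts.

With gate tied to drain, V_GS = V_DS ≥ V_GS − V_th, so the device is in saturation.
k_n = μ_nC_ox · (W/L) = 0.8608 mA/V².
KCL at the drain: ½ k_n (V_GS − V_th)² = (V_DD − V_GS)/R.
Let x = V_GS − 1.37. Then 1.12 x² + x − 2.39 = 0, giving x = 1.08 V (positive root), so V_GS = 2.45 V.
I_D = (V_DD − V_GS)/R = (3.76 − 2.45) / 2.61 = 0.502 mA.

V_GS = 2.45 V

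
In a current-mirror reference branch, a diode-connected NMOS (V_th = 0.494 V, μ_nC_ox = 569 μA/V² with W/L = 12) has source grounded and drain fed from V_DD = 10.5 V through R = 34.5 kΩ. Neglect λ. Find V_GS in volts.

With gate tied to drain, V_GS = V_DS ≥ V_GS − V_th, so the device is in saturation.
k_n = μ_nC_ox · (W/L) = 6.828 mA/V².
KCL at the drain: ½ k_n (V_GS − V_th)² = (V_DD − V_GS)/R.
Let x = V_GS − 0.494. Then 118 x² + x − 10.01 = 0, giving x = 0.287 V (positive root), so V_GS = 0.781 V.
I_D = (V_DD − V_GS)/R = (10.5 − 0.781) / 34.5 = 0.282 mA.

V_GS = 0.781 V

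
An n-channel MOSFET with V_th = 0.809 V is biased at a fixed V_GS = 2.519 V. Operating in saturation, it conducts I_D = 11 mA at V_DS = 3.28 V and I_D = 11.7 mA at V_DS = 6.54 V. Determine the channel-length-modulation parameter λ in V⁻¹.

With V_GS fixed, I_D ∝ (1 + λ V_DS) in saturation, so I_D2/I_D1 = (1 + λ V_DS2)/(1 + λ V_DS1).
11.7/11 = 1.064 = (1 + 6.54 λ)/(1 + 3.28 λ).
Solving: λ (I_D1 V_DS2 − I_D2 V_DS1) = I_D2 − I_D1, so λ = (11.7 − 11) / (11 × 6.54 − 11.7 × 3.28) = 0.7 / 33.6 = 0.0209 V⁻¹.

λ = 0.0209 V⁻¹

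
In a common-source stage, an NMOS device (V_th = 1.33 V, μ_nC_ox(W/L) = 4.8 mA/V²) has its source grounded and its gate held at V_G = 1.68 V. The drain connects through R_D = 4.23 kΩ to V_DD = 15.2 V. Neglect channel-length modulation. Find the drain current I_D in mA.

V_GS = V_G = 1.68 V, so V_ov = 1.68 − 1.33 = 0.35 V.
Assume saturation: I_D = ½ k_n V_ov² = 0.5 × 4.8 × 0.35² = 0.294 mA, giving V_DS = V_DD − I_D R_D = 15.2 − 0.294 × 4.23 = 14 V.
V_DS = 14 V ≥ V_ov = 0.35 V, confirming saturation.

I_D = 0.294 mA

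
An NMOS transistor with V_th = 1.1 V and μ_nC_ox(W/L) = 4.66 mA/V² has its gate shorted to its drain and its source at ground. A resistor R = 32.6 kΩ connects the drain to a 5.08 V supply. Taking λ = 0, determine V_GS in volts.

V_GS = 1.32 V

With gate tied to drain, V_GS = V_DS ≥ V_GS − V_th, so the device is in saturation.
KCL at the drain: ½ k_n (V_GS − V_th)² = (V_DD − V_GS)/R.
Let x = V_GS − 1.1. Then 76 x² + x − 3.98 = 0, giving x = 0.222 V (positive root), so V_GS = 1.32 V.
I_D = (V_DD − V_GS)/R = (5.08 − 1.32) / 32.6 = 0.115 mA.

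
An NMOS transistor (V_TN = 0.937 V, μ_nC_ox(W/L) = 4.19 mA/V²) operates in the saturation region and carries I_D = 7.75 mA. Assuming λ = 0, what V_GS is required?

In saturation I_D = ½ k_n (V_GS − V_TN)², so V_GS − V_TN = √(2 I_D / k_n) = √(2 × 7.75 / 4.19) = 1.92 V.
V_GS = 0.937 + 1.92 = 2.86 V.

V_GS = 2.86 V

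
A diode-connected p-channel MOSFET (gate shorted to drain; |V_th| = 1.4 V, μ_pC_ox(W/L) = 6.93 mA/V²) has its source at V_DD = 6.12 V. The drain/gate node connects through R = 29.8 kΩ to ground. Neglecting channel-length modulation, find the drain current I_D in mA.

With gate tied to drain, V_SG = V_SD ≥ V_SG − |V_th|, so the device is in saturation.
KCL at the drain: ½ k_p (V_SG − |V_th|)² = (V_DD − V_SG)/R.
Let x = V_SG − 1.4. Then 103 x² + x − 4.72 = 0, giving x = 0.209 V (positive root), so V_SG = 1.61 V.
I_D = (V_DD − V_SG)/R = (6.12 − 1.61) / 29.8 = 0.151 mA.

I_D = 0.151 mA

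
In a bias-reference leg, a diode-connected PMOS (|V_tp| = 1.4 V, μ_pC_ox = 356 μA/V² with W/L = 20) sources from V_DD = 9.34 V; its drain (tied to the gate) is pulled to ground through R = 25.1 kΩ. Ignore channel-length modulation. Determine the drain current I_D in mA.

With gate tied to drain, V_SG = V_SD ≥ V_SG − |V_tp|, so the device is in saturation.
k_p = μ_pC_ox · (W/L) = 7.12 mA/V².
KCL at the drain: ½ k_p (V_SG − |V_tp|)² = (V_DD − V_SG)/R.
Let x = V_SG − 1.4. Then 89.4 x² + x − 7.94 = 0, giving x = 0.293 V (positive root), so V_SG = 1.69 V.
I_D = (V_DD − V_SG)/R = (9.34 − 1.69) / 25.1 = 0.305 mA.

I_D = 0.305 mA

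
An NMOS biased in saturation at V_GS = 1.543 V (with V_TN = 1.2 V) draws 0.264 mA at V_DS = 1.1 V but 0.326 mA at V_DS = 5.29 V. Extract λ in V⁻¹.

λ = 0.0597 V⁻¹

With V_GS fixed, I_D ∝ (1 + λ V_DS) in saturation, so I_D2/I_D1 = (1 + λ V_DS2)/(1 + λ V_DS1).
0.326/0.264 = 1.235 = (1 + 5.29 λ)/(1 + 1.1 λ).
Solving: λ (I_D1 V_DS2 − I_D2 V_DS1) = I_D2 − I_D1, so λ = (0.326 − 0.264) / (0.264 × 5.29 − 0.326 × 1.1) = 0.062 / 1.04 = 0.0597 V⁻¹.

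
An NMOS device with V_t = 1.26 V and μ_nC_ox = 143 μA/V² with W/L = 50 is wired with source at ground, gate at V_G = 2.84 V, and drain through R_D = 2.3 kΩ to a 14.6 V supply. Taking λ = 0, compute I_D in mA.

I_D = 6.05 mA

V_GS = V_G = 2.84 V, so V_ov = 2.84 − 1.26 = 1.58 V.
k_n = μ_nC_ox · (W/L) = 7.15 mA/V².
Assume saturation: I_D = ½ k_n V_ov² = 0.5 × 7.15 × 1.58² = 8.92 mA, giving V_DS = V_DD − I_D R_D = 14.6 − 8.92 × 2.3 = -5.93 V.
But -5.93 V < V_ov = 1.58 V, so the device is actually in triode.
In triode I_D = k_n[V_ov V_DS − ½ V_DS²] and I_D = (V_DD − V_DS)/R_D. Equating: 8.22 V_DS² − 26.98 V_DS + 14.6 = 0, giving V_DS = 0.683 V (the root below V_ov).
I_D = (14.6 − 0.683) / 2.3 = 6.05 mA.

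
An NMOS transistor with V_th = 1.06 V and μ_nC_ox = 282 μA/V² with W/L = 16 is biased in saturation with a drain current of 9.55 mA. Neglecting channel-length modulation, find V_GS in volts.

k_n = μ_nC_ox · (W/L) = 4.512 mA/V².
In saturation I_D = ½ k_n (V_GS − V_th)², so V_GS − V_th = √(2 I_D / k_n) = √(2 × 9.55 / 4.512) = 2.06 V.
V_GS = 1.06 + 2.06 = 3.12 V.

V_GS = 3.12 V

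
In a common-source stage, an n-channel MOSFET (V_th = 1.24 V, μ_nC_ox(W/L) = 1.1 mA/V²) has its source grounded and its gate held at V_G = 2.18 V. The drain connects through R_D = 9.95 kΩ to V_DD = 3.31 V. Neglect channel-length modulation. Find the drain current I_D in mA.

V_GS = V_G = 2.18 V, so V_ov = 2.18 − 1.24 = 0.94 V.
Assume saturation: I_D = ½ k_n V_ov² = 0.5 × 1.1 × 0.94² = 0.486 mA, giving V_DS = V_DD − I_D R_D = 3.31 − 0.486 × 9.95 = -1.53 V.
But -1.53 V < V_ov = 0.94 V, so the device is actually in triode.
In triode I_D = k_n[V_ov V_DS − ½ V_DS²] and I_D = (V_DD − V_DS)/R_D. Equating: 5.47 V_DS² − 11.29 V_DS + 3.31 = 0, giving V_DS = 0.354 V (the root below V_ov).
I_D = (3.31 − 0.354) / 9.95 = 0.297 mA.

I_D = 0.297 mA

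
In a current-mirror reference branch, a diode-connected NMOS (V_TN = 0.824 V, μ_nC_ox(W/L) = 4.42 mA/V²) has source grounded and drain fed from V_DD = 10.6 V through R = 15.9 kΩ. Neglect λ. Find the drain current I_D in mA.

With gate tied to drain, V_GS = V_DS ≥ V_GS − V_TN, so the device is in saturation.
KCL at the drain: ½ k_n (V_GS − V_TN)² = (V_DD − V_GS)/R.
Let x = V_GS − 0.824. Then 35.1 x² + x − 9.776 = 0, giving x = 0.513 V (positive root), so V_GS = 1.34 V.
I_D = (V_DD − V_GS)/R = (10.6 − 1.34) / 15.9 = 0.583 mA.

I_D = 0.583 mA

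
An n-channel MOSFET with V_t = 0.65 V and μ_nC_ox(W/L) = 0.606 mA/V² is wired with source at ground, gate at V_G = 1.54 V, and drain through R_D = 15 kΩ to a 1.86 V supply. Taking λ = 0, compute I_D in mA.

V_GS = V_G = 1.54 V, so V_ov = 1.54 − 0.65 = 0.89 V.
Assume saturation: I_D = ½ k_n V_ov² = 0.5 × 0.606 × 0.89² = 0.24 mA, giving V_DS = V_DD − I_D R_D = 1.86 − 0.24 × 15 = -1.74 V.
But -1.74 V < V_ov = 0.89 V, so the device is actually in triode.
In triode I_D = k_n[V_ov V_DS − ½ V_DS²] and I_D = (V_DD − V_DS)/R_D. Equating: 4.54 V_DS² − 9.09 V_DS + 1.86 = 0, giving V_DS = 0.231 V (the root below V_ov).
I_D = (1.86 − 0.231) / 15 = 0.109 mA.

I_D = 0.109 mA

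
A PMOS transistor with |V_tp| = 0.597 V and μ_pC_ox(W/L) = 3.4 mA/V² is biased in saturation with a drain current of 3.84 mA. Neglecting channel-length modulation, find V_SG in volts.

In saturation I_D = ½ k_p (V_SG − |V_tp|)², so V_SG − |V_tp| = √(2 I_D / k_p) = √(2 × 3.84 / 3.4) = 1.5 V.
V_SG = 0.597 + 1.5 = 2.1 V.

V_SG = 2.10 V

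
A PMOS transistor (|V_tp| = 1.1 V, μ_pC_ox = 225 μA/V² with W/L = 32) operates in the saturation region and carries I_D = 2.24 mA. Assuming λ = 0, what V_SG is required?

k_p = μ_pC_ox · (W/L) = 7.2 mA/V².
In saturation I_D = ½ k_p (V_SG − |V_tp|)², so V_SG − |V_tp| = √(2 I_D / k_p) = √(2 × 2.24 / 7.2) = 0.789 V.
V_SG = 1.1 + 0.789 = 1.89 V.

V_SG = 1.89 V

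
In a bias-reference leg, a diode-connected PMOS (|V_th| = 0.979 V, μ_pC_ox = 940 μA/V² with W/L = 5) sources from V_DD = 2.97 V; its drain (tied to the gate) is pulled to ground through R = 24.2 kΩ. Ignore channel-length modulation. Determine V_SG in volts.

With gate tied to drain, V_SG = V_SD ≥ V_SG − |V_th|, so the device is in saturation.
k_p = μ_pC_ox · (W/L) = 4.7 mA/V².
KCL at the drain: ½ k_p (V_SG − |V_th|)² = (V_DD − V_SG)/R.
Let x = V_SG − 0.979. Then 56.9 x² + x − 1.991 = 0, giving x = 0.179 V (positive root), so V_SG = 1.16 V.
I_D = (V_DD − V_SG)/R = (2.97 − 1.16) / 24.2 = 0.0749 mA.

V_SG = 1.16 V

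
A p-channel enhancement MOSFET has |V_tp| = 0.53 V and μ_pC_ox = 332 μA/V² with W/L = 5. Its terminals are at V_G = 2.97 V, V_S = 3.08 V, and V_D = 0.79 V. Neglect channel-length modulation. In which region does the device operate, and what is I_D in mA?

Cutoff; I_D = 0 mA

V_SG = V_S − V_G = 3.08 − 2.97 = 0.11 V; V_SD = V_S − V_D = 3.08 − 0.79 = 2.29 V.
V_SG = 0.11 V < |V_tp| = 0.53 V, so the transistor is in cutoff.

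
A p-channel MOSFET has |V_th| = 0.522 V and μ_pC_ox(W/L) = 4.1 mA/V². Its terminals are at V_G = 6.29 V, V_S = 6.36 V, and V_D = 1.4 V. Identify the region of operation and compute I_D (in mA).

Cutoff; I_D = 0 mA

V_SG = V_S − V_G = 6.36 − 6.29 = 0.07 V; V_SD = V_S − V_D = 6.36 − 1.4 = 4.96 V.
V_SG = 0.07 V < |V_th| = 0.522 V, so the transistor is in cutoff.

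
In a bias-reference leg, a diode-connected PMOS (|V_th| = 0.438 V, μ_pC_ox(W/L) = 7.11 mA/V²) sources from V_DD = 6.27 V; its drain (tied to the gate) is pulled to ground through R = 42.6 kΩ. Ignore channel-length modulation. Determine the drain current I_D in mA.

With gate tied to drain, V_SG = V_SD ≥ V_SG − |V_th|, so the device is in saturation.
KCL at the drain: ½ k_p (V_SG − |V_th|)² = (V_DD − V_SG)/R.
Let x = V_SG − 0.438. Then 151 x² + x − 5.832 = 0, giving x = 0.193 V (positive root), so V_SG = 0.631 V.
I_D = (V_DD − V_SG)/R = (6.27 − 0.631) / 42.6 = 0.132 mA.

I_D = 0.132 mA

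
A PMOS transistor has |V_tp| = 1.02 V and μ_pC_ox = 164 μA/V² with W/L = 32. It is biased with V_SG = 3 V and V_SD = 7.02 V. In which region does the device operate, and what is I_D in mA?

Saturation; I_D = 10.3 mA

k_p = μ_pC_ox · (W/L) = 5.248 mA/V².
V_ov = V_SG − |V_tp| = 3 − 1.02 = 1.98 V.
Since V_SD = 7.02 V ≥ V_ov = 1.98 V, the device is in saturation.
I_D = ½ k_p V_ov² = 0.5 × 5.248 × 1.98² = 10.3 mA.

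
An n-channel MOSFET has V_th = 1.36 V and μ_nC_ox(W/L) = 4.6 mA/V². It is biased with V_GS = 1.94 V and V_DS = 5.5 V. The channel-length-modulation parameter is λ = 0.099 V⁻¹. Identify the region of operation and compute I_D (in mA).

Saturation; I_D = 1.20 mA

V_ov = V_GS − V_th = 1.94 − 1.36 = 0.58 V.
Since V_DS = 5.5 V ≥ V_ov = 0.58 V, the device is in saturation.
I_D = ½ k_n V_ov² (1 + λ V_DS) = 0.5 × 4.6 × 0.58² × (1 + 0.099 × 5.5) = 1.2 mA.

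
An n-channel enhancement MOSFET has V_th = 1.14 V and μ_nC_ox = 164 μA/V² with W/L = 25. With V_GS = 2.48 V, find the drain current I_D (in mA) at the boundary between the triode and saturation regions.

At the boundary V_DS = V_ov = V_GS − V_th = 2.48 − 1.14 = 1.34 V.
k_n = μ_nC_ox · (W/L) = 4.1 mA/V².
I_D = ½ k_n V_ov² = 0.5 × 4.1 × 1.34² = 3.68 mA.

I_D = 3.68 mA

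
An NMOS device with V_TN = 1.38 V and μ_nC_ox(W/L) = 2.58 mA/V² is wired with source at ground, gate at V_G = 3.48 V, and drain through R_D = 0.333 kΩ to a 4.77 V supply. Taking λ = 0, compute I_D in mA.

I_D = 5.69 mA

V_GS = V_G = 3.48 V, so V_ov = 3.48 − 1.38 = 2.1 V.
Assume saturation: I_D = ½ k_n V_ov² = 0.5 × 2.58 × 2.1² = 5.69 mA, giving V_DS = V_DD − I_D R_D = 4.77 − 5.69 × 0.333 = 2.88 V.
V_DS = 2.88 V ≥ V_ov = 2.1 V, confirming saturation.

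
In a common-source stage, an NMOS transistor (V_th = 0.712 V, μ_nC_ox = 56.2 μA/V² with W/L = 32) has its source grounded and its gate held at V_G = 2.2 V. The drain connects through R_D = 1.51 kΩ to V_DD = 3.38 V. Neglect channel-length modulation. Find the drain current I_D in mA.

I_D = 1.66 mA

V_GS = V_G = 2.2 V, so V_ov = 2.2 − 0.712 = 1.49 V.
k_n = μ_nC_ox · (W/L) = 1.798 mA/V².
Assume saturation: I_D = ½ k_n V_ov² = 0.5 × 1.798 × 1.49² = 1.99 mA, giving V_DS = V_DD − I_D R_D = 3.38 − 1.99 × 1.51 = 0.374 V.
But 0.374 V < V_ov = 1.49 V, so the device is actually in triode.
In triode I_D = k_n[V_ov V_DS − ½ V_DS²] and I_D = (V_DD − V_DS)/R_D. Equating: 1.36 V_DS² − 5.041 V_DS + 3.38 = 0, giving V_DS = 0.878 V (the root below V_ov).
I_D = (3.38 − 0.878) / 1.51 = 1.66 mA.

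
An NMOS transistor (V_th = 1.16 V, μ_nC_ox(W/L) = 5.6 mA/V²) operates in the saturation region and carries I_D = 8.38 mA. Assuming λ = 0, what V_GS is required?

V_GS = 2.89 V

In saturation I_D = ½ k_n (V_GS − V_th)², so V_GS − V_th = √(2 I_D / k_n) = √(2 × 8.38 / 5.6) = 1.73 V.
V_GS = 1.16 + 1.73 = 2.89 V.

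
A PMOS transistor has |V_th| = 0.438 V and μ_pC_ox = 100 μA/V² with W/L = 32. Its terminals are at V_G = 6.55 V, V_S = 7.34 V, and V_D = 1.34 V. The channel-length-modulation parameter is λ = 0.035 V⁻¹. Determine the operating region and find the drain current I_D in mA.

V_SG = V_S − V_G = 7.34 − 6.55 = 0.79 V; V_SD = V_S − V_D = 7.34 − 1.34 = 6 V.
k_p = μ_pC_ox · (W/L) = 3.2 mA/V².
V_ov = V_SG − |V_th| = 0.79 − 0.438 = 0.352 V.
Since V_SD = 6 V ≥ V_ov = 0.352 V, the device is in saturation.
I_D = ½ k_p V_ov² (1 + λ V_SD) = 0.5 × 3.2 × 0.352² × (1 + 0.035 × 6) = 0.24 mA.

Saturation; I_D = 0.240 mA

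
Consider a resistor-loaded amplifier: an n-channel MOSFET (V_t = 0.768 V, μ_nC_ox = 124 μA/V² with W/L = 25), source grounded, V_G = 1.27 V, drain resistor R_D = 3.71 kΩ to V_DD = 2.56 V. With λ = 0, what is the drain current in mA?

V_GS = V_G = 1.27 V, so V_ov = 1.27 − 0.768 = 0.502 V.
k_n = μ_nC_ox · (W/L) = 3.1 mA/V².
Assume saturation: I_D = ½ k_n V_ov² = 0.5 × 3.1 × 0.502² = 0.391 mA, giving V_DS = V_DD − I_D R_D = 2.56 − 0.391 × 3.71 = 1.11 V.
V_DS = 1.11 V ≥ V_ov = 0.502 V, confirming saturation.

I_D = 0.391 mA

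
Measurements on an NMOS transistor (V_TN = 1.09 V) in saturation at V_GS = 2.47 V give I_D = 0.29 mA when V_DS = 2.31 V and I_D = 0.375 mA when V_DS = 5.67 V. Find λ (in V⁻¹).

λ = 0.109 V⁻¹

With V_GS fixed, I_D ∝ (1 + λ V_DS) in saturation, so I_D2/I_D1 = (1 + λ V_DS2)/(1 + λ V_DS1).
0.375/0.29 = 1.293 = (1 + 5.67 λ)/(1 + 2.31 λ).
Solving: λ (I_D1 V_DS2 − I_D2 V_DS1) = I_D2 − I_D1, so λ = (0.375 − 0.29) / (0.29 × 5.67 − 0.375 × 2.31) = 0.085 / 0.778 = 0.109 V⁻¹.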